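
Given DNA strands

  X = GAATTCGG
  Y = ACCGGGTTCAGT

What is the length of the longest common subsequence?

5

Let dp[i][j] be the LCS length of the first i bases of X and the first j bases of Y. dp[i][j] = dp[i-1][j-1]+1 when the i-th and j-th bases match, else max(dp[i-1][j], dp[i][j-1]).
    ·  A  C  C  G  G  G  T  T  C  A  G  T
 ·  0  0  0  0  0  0  0  0  0  0  0  0  0
 G  0  0  0  0  1  1  1  1  1  1  1  1  1
 A  0  1  1  1  1  1  1  1  1  1  2  2  2
 A  0  1  1  1  1  1  1  1  1  1  2  2  2
 T  0  1  1  1  1  1  1  2  2  2  2  2  3
 T  0  1  1  1  1  1  1  2  3  3  3  3  3
 C  0  1  2  2  2  2  2  2  3  4  4  4  4
 G  0  1  2  2  3  3  3  3  3  4  4  5  5
 G  0  1  2  2  3  4  4  4  4  4  4  5  5
dp[8][12] = 5. One LCS (by backtracking along matches): GTTCG.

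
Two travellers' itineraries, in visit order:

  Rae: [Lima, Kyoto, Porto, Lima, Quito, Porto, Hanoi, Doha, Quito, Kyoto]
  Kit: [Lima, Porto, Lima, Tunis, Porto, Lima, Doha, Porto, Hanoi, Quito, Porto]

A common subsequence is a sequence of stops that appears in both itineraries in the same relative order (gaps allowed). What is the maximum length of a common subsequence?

Pick Lima [1,3], then Porto [3,5], then Lima [4,6], then Porto [6,8], then Hanoi [7,9], then Quito [9,10]; all 6 stops appear in both, in order. The LCS DP gives dp[10][11] = 6, so this is optimal.

6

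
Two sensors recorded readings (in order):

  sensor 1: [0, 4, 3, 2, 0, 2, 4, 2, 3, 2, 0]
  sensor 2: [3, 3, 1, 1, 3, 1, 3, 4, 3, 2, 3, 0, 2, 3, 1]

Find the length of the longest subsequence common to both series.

6

One common subsequence of length 6: 4 at sensor 1[2]=sensor 2[8], 3 at sensor 1[3]=sensor 2[9], 2 at sensor 1[4]=sensor 2[10], 0 at sensor 1[5]=sensor 2[12], 2 at sensor 1[8]=sensor 2[13], 3 at sensor 1[9]=sensor 2[14]. Since dp[11][15] = 6, nothing longer is possible.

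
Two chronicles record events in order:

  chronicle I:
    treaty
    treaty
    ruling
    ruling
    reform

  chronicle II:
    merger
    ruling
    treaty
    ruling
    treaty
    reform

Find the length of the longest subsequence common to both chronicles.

One common subsequence of length 3: treaty (chronicle I #1, chronicle II #3) → treaty (chronicle I #2, chronicle II #5) → reform (chronicle I #5, chronicle II #6). Since dp[5][6] = 3, nothing longer is possible.

3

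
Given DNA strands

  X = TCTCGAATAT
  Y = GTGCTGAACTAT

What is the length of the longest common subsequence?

Let dp[i][j] be the LCS length of the first i bases of X and the first j bases of Y. dp[i][j] = dp[i-1][j-1]+1 when the i-th and j-th bases match, else max(dp[i-1][j], dp[i][j-1]).
    ·  G  T  G  C  T  G  A  A  C  T  A  T
 ·  0  0  0  0  0  0  0  0  0  0  0  0  0
 T  0  0  1  1  1  1  1  1  1  1  1  1  1
 C  0  0  1  1  2  2  2  2  2  2  2  2  2
 T  0  0  1  1  2  3  3  3  3  3  3  3  3
 C  0  0  1  1  2  3  3  3  3  4  4  4  4
 G  0  1  1  2  2  3  4  4  4  4  4  4  4
 A  0  1  1  2  2  3  4  5  5  5  5  5  5
 A  0  1  1  2  2  3  4  5  6  6  6  6  6
 T  0  1  2  2  2  3  4  5  6  6  7  7  7
 A  0  1  2  2  2  3  4  5  6  6  7  8  8
 T  0  1  2  2  2  3  4  5  6  6  7  8  9
dp[10][12] = 9. One LCS (by backtracking along matches): TCTGAATAT.

9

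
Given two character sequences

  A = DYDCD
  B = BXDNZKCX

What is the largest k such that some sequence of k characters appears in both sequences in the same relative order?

Match D at A[1]=B[3], then C at A[4]=B[7] — 2 characters in the same relative order in both. dp[5][8] = 2 confirms this is the maximum.

2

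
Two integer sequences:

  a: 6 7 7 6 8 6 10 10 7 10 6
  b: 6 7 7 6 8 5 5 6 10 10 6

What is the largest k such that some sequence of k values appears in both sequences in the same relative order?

9

Let dp[i][j] be the LCS length of the first i values of a and the first j values of b. dp[i][j] = dp[i-1][j-1]+1 when the i-th and j-th values match, else max(dp[i-1][j], dp[i][j-1]).
    ·  6  7  7  6  8  5  5  6 10 10  6
 ·  0  0  0  0  0  0  0  0  0  0  0  0
 6  0  1  1  1  1  1  1  1  1  1  1  1
 7  0  1  2  2  2  2  2  2  2  2  2  2
 7  0  1  2  3  3  3  3  3  3  3  3  3
 6  0  1  2  3  4  4  4  4  4  4  4  4
 8  0  1  2  3  4  5  5  5  5  5  5  5
 6  0  1  2  3  4  5  5  5  6  6  6  6
10  0  1  2  3  4  5  5  5  6  7  7  7
10  0  1  2  3  4  5  5  5  6  7  8  8
 7  0  1  2  3  4  5  5  5  6  7  8  8
10  0  1  2  3  4  5  5  5  6  7  8  8
 6  0  1  2  3  4  5  5  5  6  7  8  9
dp[11][11] = 9. One LCS (by backtracking along matches): 6, 7, 7, 6, 8, 6, 10, 10, 6.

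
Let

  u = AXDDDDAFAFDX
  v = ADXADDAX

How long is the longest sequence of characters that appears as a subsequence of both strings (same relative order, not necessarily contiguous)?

Let dp[i][j] be the LCS length of the first i characters of u and the first j characters of v. dp[i][j] = dp[i-1][j-1]+1 when the i-th and j-th characters match, else max(dp[i-1][j], dp[i][j-1]).
    ·  A  D  X  A  D  D  A  X
 ·  0  0  0  0  0  0  0  0  0
 A  0  1  1  1  1  1  1  1  1
 X  0  1  1  2  2  2  2  2  2
 D  0  1  2  2  2  3  3  3  3
 D  0  1  2  2  2  3  4  4  4
 D  0  1  2  2  2  3  4  4  4
 D  0  1  2  2  2  3  4  4  4
 A  0  1  2  2  3  3  4  5  5
 F  0  1  2  2  3  3  4  5  5
 A  0  1  2  2  3  3  4  5  5
 F  0  1  2  2  3  3  4  5  5
 D  0  1  2  2  3  4  4  5  5
 X  0  1  2  3  3  4  4  5  6
dp[12][8] = 6. One LCS (by backtracking along matches): AXDDAX.

6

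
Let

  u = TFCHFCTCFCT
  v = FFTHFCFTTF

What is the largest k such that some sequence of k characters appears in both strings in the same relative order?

6

Pick T (u #1, v #3) → F (u #2, v #5) → C (u #3, v #6) → F (u #5, v #7) → T (u #7, v #9) → F (u #9, v #10); all 6 characters appear in both, in order. Since dp[11][10] = 6, nothing longer is possible.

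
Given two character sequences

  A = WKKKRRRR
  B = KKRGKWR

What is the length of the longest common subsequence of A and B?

4

Match K (A #2, B #1), then K (A #3, B #2), then K (A #4, B #5), then R (A #8, B #7) — 4 characters in the same relative order in both, and the DP table's final entry dp[8][7] is also 4, so no common subsequence is longer.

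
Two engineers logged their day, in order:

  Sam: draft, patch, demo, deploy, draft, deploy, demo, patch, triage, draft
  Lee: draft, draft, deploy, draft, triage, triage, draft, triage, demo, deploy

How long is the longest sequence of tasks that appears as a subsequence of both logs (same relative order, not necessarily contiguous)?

5

Match draft at Sam[1]=Lee[2]; then deploy at Sam[4]=Lee[3]; then draft at Sam[5]=Lee[4]; then triage at Sam[9]=Lee[6]; then draft at Sam[10]=Lee[7] — 5 tasks in the same relative order in both. Since dp[10][10] = 5, nothing longer is possible.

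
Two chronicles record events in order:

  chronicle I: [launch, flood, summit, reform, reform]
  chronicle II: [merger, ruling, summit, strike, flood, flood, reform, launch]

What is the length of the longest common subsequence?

Taking flood (chronicle I #2, chronicle II #6); then reform (chronicle I #4, chronicle II #7) gives a common subsequence of length 2. The LCS DP gives dp[5][8] = 2, so this is optimal.

2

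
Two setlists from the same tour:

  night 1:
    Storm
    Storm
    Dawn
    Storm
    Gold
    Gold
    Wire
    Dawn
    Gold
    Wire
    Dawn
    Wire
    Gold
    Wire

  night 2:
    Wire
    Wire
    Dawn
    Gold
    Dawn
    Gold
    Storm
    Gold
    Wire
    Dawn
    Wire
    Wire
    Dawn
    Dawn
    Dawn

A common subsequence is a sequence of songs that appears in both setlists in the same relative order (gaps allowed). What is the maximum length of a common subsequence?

8

Match Dawn at night 1[3]=night 2[3], then Gold at night 1[5]=night 2[4], then Gold at night 1[6]=night 2[6], then Gold at night 1[9]=night 2[8], then Wire at night 1[10]=night 2[9], then Dawn at night 1[11]=night 2[10], then Wire at night 1[12]=night 2[11], then Wire at night 1[14]=night 2[12] — 8 songs in the same relative order in both. dp[14][15] = 8 confirms this is the maximum.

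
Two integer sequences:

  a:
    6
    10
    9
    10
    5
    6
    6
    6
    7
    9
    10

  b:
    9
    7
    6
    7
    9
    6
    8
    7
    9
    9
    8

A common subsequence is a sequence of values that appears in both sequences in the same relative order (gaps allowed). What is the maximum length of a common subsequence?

Taking 6 [1,3], 9 [3,5], 6 [6,6], 7 [9,8], 9 [10,10] gives a common subsequence of length 5, and the DP table's final entry dp[11][11] is also 5, so no common subsequence is longer.

5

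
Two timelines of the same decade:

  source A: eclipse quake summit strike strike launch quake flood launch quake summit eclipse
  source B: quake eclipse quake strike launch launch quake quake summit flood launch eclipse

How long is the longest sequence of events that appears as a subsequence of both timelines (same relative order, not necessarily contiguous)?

One common subsequence of length 8: eclipse [1,2], quake [2,3], strike [4,4], launch [6,6], quake [7,8], flood [8,10], launch [9,11], eclipse [12,12]. dp[12][12] = 8 confirms this is the maximum.

8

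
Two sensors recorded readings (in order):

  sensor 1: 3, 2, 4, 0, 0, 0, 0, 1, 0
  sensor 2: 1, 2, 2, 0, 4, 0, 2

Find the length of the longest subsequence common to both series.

Taking 2 (sensor 1 #2, sensor 2 #3) → 4 (sensor 1 #3, sensor 2 #5) → 0 (sensor 1 #4, sensor 2 #6) gives a common subsequence of length 3, and the DP table's final entry dp[9][7] is also 3, so no common subsequence is longer.

3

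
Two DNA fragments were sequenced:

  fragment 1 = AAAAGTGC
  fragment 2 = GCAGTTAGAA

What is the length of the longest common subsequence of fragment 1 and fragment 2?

Let dp[i][j] be the LCS length of the first i bases of fragment 1 and the first j bases of fragment 2. dp[i][j] = dp[i-1][j-1]+1 when the i-th and j-th bases match, else max(dp[i-1][j], dp[i][j-1]).
    ·  G  C  A  G  T  T  A  G  A  A
 ·  0  0  0  0  0  0  0  0  0  0  0
 A  0  0  0  1  1  1  1  1  1  1  1
 A  0  0  0  1  1  1  1  2  2  2  2
 A  0  0  0  1  1  1  1  2  2  3  3
 A  0  0  0  1  1  1  1  2  2  3  4
 G  0  1  1  1  2  2  2  2  3  3  4
 T  0  1  1  1  2  3  3  3  3  3  4
 G  0  1  1  1  2  3  3  3  4  4  4
 C  0  1  2  2  2  3  3  3  4  4  4
dp[8][10] = 4. One LCS (by backtracking along matches): AAAA.

4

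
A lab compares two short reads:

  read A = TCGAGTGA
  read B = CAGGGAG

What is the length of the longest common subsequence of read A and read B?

5

Let dp[i][j] be the LCS length of the first i bases of read A and the first j bases of read B. dp[i][j] = dp[i-1][j-1]+1 when the i-th and j-th bases match, else max(dp[i-1][j], dp[i][j-1]).
    ·  C  A  G  G  G  A  G
 ·  0  0  0  0  0  0  0  0
 T  0  0  0  0  0  0  0  0
 C  0  1  1  1  1  1  1  1
 G  0  1  1  2  2  2  2  2
 A  0  1  2  2  2  2  3  3
 G  0  1  2  3  3  3  3  4
 T  0  1  2  3  3  3  3  4
 G  0  1  2  3  4  4  4  4
 A  0  1  2  3  4  4  5  5
dp[8][7] = 5. One LCS (by backtracking along matches): CGGGA.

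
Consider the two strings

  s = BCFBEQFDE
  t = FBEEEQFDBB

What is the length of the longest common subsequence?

Let dp[i][j] be the LCS length of the first i characters of s and the first j characters of t. dp[i][j] = dp[i-1][j-1]+1 when the i-th and j-th characters match, else max(dp[i-1][j], dp[i][j-1]).
    ·  F  B  E  E  E  Q  F  D  B  B
 ·  0  0  0  0  0  0  0  0  0  0  0
 B  0  0  1  1  1  1  1  1  1  1  1
 C  0  0  1  1  1  1  1  1  1  1  1
 F  0  1  1  1  1  1  1  2  2  2  2
 B  0  1  2  2  2  2  2  2  2  3  3
 E  0  1  2  3  3  3  3  3  3  3  3
 Q  0  1  2  3  3  3  4  4  4  4  4
 F  0  1  2  3  3  3  4  5  5  5  5
 D  0  1  2  3  3  3  4  5  6  6  6
 E  0  1  2  3  4  4  4  5  6  6  6
dp[9][10] = 6. One LCS (by backtracking along matches): FBEQFD.

6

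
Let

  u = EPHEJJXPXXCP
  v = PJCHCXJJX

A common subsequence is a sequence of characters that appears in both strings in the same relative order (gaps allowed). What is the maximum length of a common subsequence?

5

One common subsequence of length 5: P (u #2, v #1); then H (u #3, v #4); then J (u #5, v #7); then J (u #6, v #8); then X (u #10, v #9). The LCS DP gives dp[12][9] = 5, so this is optimal.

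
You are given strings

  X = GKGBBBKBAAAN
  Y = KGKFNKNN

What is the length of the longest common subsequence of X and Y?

Pick G at X[1]=Y[2], K at X[2]=Y[3], K at X[7]=Y[6], N at X[12]=Y[8]; all 4 characters appear in both, in order. Since dp[12][8] = 4, nothing longer is possible.

4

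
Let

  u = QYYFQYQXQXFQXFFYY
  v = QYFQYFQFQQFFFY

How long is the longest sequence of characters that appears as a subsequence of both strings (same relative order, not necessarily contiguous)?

11

One common subsequence of length 11: Q [1,1]; then Y [2,2]; then Y [3,5]; then F [4,6]; then Q [5,7]; then Q [7,9]; then Q [9,10]; then F [11,11]; then F [14,12]; then F [15,13]; then Y [17,14]. The LCS DP gives dp[17][14] = 11, so this is optimal.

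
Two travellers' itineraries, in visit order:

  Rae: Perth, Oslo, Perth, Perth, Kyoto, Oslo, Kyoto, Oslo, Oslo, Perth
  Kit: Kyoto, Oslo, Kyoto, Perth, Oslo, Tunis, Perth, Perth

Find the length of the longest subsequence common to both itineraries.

One common subsequence of length 5: Kyoto [5,1]; then Oslo [6,2]; then Kyoto [7,3]; then Oslo [8,5]; then Perth [10,8]. The LCS DP gives dp[10][8] = 5, so this is optimal.

5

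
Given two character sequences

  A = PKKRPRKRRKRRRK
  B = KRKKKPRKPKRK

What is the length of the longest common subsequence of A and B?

8

Match K (A #2, B #4); then K (A #3, B #5); then P (A #5, B #6); then R (A #6, B #7); then K (A #7, B #8); then K (A #10, B #10); then R (A #13, B #11); then K (A #14, B #12) — 8 characters in the same relative order in both. Since dp[14][12] = 8, nothing longer is possible.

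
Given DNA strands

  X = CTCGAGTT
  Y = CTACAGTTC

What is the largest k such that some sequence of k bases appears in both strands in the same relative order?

7

Let dp[i][j] be the LCS length of the first i bases of X and the first j bases of Y. dp[i][j] = dp[i-1][j-1]+1 when the i-th and j-th bases match, else max(dp[i-1][j], dp[i][j-1]).
    ·  C  T  A  C  A  G  T  T  C
 ·  0  0  0  0  0  0  0  0  0  0
 C  0  1  1  1  1  1  1  1  1  1
 T  0  1  2  2  2  2  2  2  2  2
 C  0  1  2  2  3  3  3  3  3  3
 G  0  1  2  2  3  3  4  4  4  4
 A  0  1  2  3  3  4  4  4  4  4
 G  0  1  2  3  3  4  5  5  5  5
 T  0  1  2  3  3  4  5  6  6  6
 T  0  1  2  3  3  4  5  6  7  7
dp[8][9] = 7. One LCS (by backtracking along matches): CTCAGTT.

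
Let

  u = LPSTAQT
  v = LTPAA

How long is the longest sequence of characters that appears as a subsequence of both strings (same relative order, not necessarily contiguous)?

Let dp[i][j] be the LCS length of the first i characters of u and the first j characters of v. dp[i][j] = dp[i-1][j-1]+1 when the i-th and j-th characters match, else max(dp[i-1][j], dp[i][j-1]).
    ·  L  T  P  A  A
 ·  0  0  0  0  0  0
 L  0  1  1  1  1  1
 P  0  1  1  2  2  2
 S  0  1  1  2  2  2
 T  0  1  2  2  2  2
 A  0  1  2  2  3  3
 Q  0  1  2  2  3  3
 T  0  1  2  2  3  3
dp[7][5] = 3. One LCS (by backtracking along matches): LPA.

3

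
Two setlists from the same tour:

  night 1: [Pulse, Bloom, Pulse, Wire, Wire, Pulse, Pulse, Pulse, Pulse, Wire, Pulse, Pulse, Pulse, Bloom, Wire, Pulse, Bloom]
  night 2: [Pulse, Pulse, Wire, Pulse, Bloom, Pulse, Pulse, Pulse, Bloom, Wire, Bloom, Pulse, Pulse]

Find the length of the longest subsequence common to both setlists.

10

One common subsequence of length 10: Pulse (night 1 #1, night 2 #1), then Pulse (night 1 #3, night 2 #2), then Wire (night 1 #5, night 2 #3), then Pulse (night 1 #6, night 2 #4), then Pulse (night 1 #7, night 2 #6), then Pulse (night 1 #8, night 2 #7), then Pulse (night 1 #9, night 2 #8), then Wire (night 1 #10, night 2 #10), then Pulse (night 1 #13, night 2 #12), then Pulse (night 1 #16, night 2 #13). dp[17][13] = 10 confirms this is the maximum.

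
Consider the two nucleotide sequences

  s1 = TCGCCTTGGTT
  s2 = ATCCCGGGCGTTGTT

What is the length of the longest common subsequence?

9

Match T [1,2], C [2,5], G [3,8], C [4,9], T [6,11], T [7,12], G [9,13], T [10,14], T [11,15] — 9 bases in the same relative order in both, and the DP table's final entry dp[11][15] is also 9, so no common subsequence is longer.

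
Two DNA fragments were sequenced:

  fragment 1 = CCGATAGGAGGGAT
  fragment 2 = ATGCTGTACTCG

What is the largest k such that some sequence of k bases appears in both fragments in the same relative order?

One common subsequence of length 6: A at fragment 1[4]=fragment 2[1]; then T at fragment 1[5]=fragment 2[2]; then G at fragment 1[7]=fragment 2[3]; then G at fragment 1[8]=fragment 2[6]; then A at fragment 1[9]=fragment 2[8]; then G at fragment 1[12]=fragment 2[12]. The LCS DP gives dp[14][12] = 6, so this is optimal.

6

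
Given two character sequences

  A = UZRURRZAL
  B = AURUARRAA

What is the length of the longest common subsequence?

6

Pick U [1,2]; then R [3,3]; then U [4,4]; then R [5,6]; then R [6,7]; then A [8,9]; all 6 characters appear in both, in order. The LCS DP gives dp[9][9] = 6, so this is optimal.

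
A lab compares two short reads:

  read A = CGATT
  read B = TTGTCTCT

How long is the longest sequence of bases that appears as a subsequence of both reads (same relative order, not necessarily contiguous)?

Match C [1,5], then T [4,6], then T [5,8] — 3 bases in the same relative order in both. The LCS DP gives dp[5][8] = 3, so this is optimal.

3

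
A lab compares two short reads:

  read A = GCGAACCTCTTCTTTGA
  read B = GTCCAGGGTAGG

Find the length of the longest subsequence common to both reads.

6

Match G (read A #3, read B #1), then T (read A #8, read B #2), then C (read A #9, read B #3), then C (read A #12, read B #4), then T (read A #13, read B #9), then G (read A #16, read B #12) — 6 bases in the same relative order in both. dp[17][12] = 6 confirms this is the maximum.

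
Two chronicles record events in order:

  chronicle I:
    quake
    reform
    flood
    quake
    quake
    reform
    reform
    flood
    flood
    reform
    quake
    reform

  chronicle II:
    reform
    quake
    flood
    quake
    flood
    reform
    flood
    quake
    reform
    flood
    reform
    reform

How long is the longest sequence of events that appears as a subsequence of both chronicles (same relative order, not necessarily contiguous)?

8

Taking quake [1,4]; then reform [2,6]; then flood [3,7]; then quake [5,8]; then reform [7,9]; then flood [9,10]; then reform [10,11]; then reform [12,12] gives a common subsequence of length 8. The LCS DP gives dp[12][12] = 8, so this is optimal.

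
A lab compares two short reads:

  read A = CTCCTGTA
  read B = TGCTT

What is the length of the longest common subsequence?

4

Let dp[i][j] be the LCS length of the first i bases of read A and the first j bases of read B. dp[i][j] = dp[i-1][j-1]+1 when the i-th and j-th bases match, else max(dp[i-1][j], dp[i][j-1]).
    ·  T  G  C  T  T
 ·  0  0  0  0  0  0
 C  0  0  0  1  1  1
 T  0  1  1  1  2  2
 C  0  1  1  2  2  2
 C  0  1  1  2  2  2
 T  0  1  1  2  3  3
 G  0  1  2  2  3  3
 T  0  1  2  2  3  4
 A  0  1  2  2  3  4
dp[8][5] = 4. One LCS (by backtracking along matches): TCTT.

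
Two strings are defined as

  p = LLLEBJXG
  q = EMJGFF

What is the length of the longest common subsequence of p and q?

One common subsequence of length 3: E at p[4]=q[1] → J at p[6]=q[3] → G at p[8]=q[4]. The LCS DP gives dp[8][6] = 3, so this is optimal.

3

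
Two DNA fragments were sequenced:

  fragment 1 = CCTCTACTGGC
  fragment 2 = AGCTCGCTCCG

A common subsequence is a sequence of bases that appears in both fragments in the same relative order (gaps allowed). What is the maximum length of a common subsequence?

6

Pick C [1,5], C [2,7], T [3,8], C [4,9], C [7,10], G [10,11]; all 6 bases appear in both, in order. The LCS DP gives dp[11][11] = 6, so this is optimal.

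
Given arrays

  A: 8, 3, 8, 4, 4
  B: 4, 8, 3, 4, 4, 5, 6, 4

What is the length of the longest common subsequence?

4

One common subsequence of length 4: 8 at A[1]=B[2] → 3 at A[2]=B[3] → 4 at A[4]=B[5] → 4 at A[5]=B[8]. dp[5][8] = 4 confirms this is the maximum.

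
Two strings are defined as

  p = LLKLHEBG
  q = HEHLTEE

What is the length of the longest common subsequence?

2

Pick L at p[1]=q[4], then E at p[6]=q[7]; all 2 characters appear in both, in order. The LCS DP gives dp[8][7] = 2, so this is optimal.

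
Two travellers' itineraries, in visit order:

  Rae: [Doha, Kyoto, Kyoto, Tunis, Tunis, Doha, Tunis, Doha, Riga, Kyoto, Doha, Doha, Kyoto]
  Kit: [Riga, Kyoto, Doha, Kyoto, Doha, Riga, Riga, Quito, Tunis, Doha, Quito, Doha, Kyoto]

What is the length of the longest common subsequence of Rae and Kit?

7

Taking Doha at Rae[1]=Kit[3], Kyoto at Rae[3]=Kit[4], Doha at Rae[6]=Kit[5], Tunis at Rae[7]=Kit[9], Doha at Rae[8]=Kit[10], Doha at Rae[12]=Kit[12], Kyoto at Rae[13]=Kit[13] gives a common subsequence of length 7. dp[13][13] = 7 confirms this is the maximum.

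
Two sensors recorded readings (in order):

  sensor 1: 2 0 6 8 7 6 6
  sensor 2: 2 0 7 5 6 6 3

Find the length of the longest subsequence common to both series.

Let dp[i][j] be the LCS length of the first i values of sensor 1 and the first j values of sensor 2. dp[i][j] = dp[i-1][j-1]+1 when the i-th and j-th values match, else max(dp[i-1][j], dp[i][j-1]).
    ·  2  0  7  5  6  6  3
 ·  0  0  0  0  0  0  0  0
 2  0  1  1  1  1  1  1  1
 0  0  1  2  2  2  2  2  2
 6  0  1  2  2  2  3  3  3
 8  0  1  2  2  2  3  3  3
 7  0  1  2  3  3  3  3  3
 6  0  1  2  3  3  4  4  4
 6  0  1  2  3  3  4  5  5
dp[7][7] = 5. One LCS (by backtracking along matches): 2, 0, 7, 6, 6.

5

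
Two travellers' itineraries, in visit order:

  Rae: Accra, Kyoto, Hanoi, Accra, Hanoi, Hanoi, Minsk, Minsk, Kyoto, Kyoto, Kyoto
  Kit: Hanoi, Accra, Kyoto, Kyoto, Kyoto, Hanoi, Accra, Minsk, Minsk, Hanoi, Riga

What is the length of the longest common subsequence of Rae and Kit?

6

One common subsequence of length 6: Accra [1,2] → Kyoto [2,5] → Hanoi [3,6] → Accra [4,7] → Minsk [7,8] → Minsk [8,9], and the DP table's final entry dp[11][11] is also 6, so no common subsequence is longer.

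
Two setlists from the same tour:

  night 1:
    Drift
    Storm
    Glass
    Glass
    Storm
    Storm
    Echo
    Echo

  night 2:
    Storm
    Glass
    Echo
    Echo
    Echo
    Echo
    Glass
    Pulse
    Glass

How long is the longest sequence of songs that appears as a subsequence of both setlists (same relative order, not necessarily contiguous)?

Match Storm at night 1[2]=night 2[1] → Glass at night 1[3]=night 2[2] → Echo at night 1[7]=night 2[5] → Echo at night 1[8]=night 2[6] — 4 songs in the same relative order in both. Since dp[8][9] = 4, nothing longer is possible.

4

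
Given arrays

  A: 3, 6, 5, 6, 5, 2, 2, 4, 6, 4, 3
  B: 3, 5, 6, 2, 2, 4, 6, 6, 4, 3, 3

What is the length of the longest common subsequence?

One common subsequence of length 9: 3 (A #1, B #1), 5 (A #3, B #2), 6 (A #4, B #3), 2 (A #6, B #4), 2 (A #7, B #5), 4 (A #8, B #6), 6 (A #9, B #8), 4 (A #10, B #9), 3 (A #11, B #11). dp[11][11] = 9 confirms this is the maximum.

9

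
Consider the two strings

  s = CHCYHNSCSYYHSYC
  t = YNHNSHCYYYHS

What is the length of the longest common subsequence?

Taking Y [4,1]; then H [5,3]; then N [6,4]; then S [7,5]; then C [8,7]; then Y [10,9]; then Y [11,10]; then H [12,11]; then S [13,12] gives a common subsequence of length 9. The LCS DP gives dp[15][12] = 9, so this is optimal.

9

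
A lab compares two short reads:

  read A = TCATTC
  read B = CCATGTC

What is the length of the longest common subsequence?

5

Let dp[i][j] be the LCS length of the first i bases of read A and the first j bases of read B. dp[i][j] = dp[i-1][j-1]+1 when the i-th and j-th bases match, else max(dp[i-1][j], dp[i][j-1]).
    ·  C  C  A  T  G  T  C
 ·  0  0  0  0  0  0  0  0
 T  0  0  0  0  1  1  1  1
 C  0  1  1  1  1  1  1  2
 A  0  1  1  2  2  2  2  2
 T  0  1  1  2  3  3  3  3
 T  0  1  1  2  3  3  4  4
 C  0  1  2  2  3  3  4  5
dp[6][7] = 5. One LCS (by backtracking along matches): CATTC.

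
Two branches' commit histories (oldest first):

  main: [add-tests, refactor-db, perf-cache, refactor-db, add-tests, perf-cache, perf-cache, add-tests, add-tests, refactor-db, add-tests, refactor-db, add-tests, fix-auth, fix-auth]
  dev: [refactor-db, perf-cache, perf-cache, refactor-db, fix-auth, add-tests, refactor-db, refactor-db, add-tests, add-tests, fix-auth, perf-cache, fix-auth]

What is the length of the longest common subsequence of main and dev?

9

Match refactor-db [2,1], then perf-cache [3,3], then refactor-db [4,4], then add-tests [5,6], then refactor-db [10,8], then add-tests [11,9], then add-tests [13,10], then fix-auth [14,11], then fix-auth [15,13] — 9 commits in the same relative order in both. dp[15][13] = 9 confirms this is the maximum.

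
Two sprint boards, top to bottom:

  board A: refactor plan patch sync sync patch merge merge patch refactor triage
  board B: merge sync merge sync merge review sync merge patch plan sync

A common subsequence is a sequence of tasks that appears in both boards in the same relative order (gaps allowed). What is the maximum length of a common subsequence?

5

Match sync (board A #4, board B #2), then sync (board A #5, board B #4), then merge (board A #7, board B #5), then merge (board A #8, board B #8), then patch (board A #9, board B #9) — 5 tasks in the same relative order in both. Since dp[11][11] = 5, nothing longer is possible.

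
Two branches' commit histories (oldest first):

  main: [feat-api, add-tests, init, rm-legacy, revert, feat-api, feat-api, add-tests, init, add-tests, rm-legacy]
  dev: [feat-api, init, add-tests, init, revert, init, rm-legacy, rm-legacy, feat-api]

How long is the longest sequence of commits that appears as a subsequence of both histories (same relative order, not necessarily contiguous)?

6

Pick feat-api [1,1]; then add-tests [2,3]; then init [3,4]; then revert [5,5]; then init [9,6]; then rm-legacy [11,8]; all 6 commits appear in both, in order. Since dp[11][9] = 6, nothing longer is possible.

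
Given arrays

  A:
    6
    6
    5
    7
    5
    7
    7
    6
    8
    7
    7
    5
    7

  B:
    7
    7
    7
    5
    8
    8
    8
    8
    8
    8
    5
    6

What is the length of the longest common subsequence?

Pick 7 at A[4]=B[1]; then 7 at A[6]=B[2]; then 7 at A[7]=B[3]; then 8 at A[9]=B[10]; then 5 at A[12]=B[11]; all 5 values appear in both, in order. The LCS DP gives dp[13][12] = 5, so this is optimal.

5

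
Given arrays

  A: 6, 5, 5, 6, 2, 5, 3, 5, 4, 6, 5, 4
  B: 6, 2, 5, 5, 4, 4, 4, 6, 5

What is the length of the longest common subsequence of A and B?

7

Let dp[i][j] be the LCS length of the first i values of A and the first j values of B. dp[i][j] = dp[i-1][j-1]+1 when the i-th and j-th values match, else max(dp[i-1][j], dp[i][j-1]).
    ·  6  2  5  5  4  4  4  6  5
 ·  0  0  0  0  0  0  0  0  0  0
 6  0  1  1  1  1  1  1  1  1  1
 5  0  1  1  2  2  2  2  2  2  2
 5  0  1  1  2  3  3  3  3  3  3
 6  0  1  1  2  3  3  3  3  4  4
 2  0  1  2  2  3  3  3  3  4  4
 5  0  1  2  3  3  3  3  3  4  5
 3  0  1  2  3  3  3  3  3  4  5
 5  0  1  2  3  4  4  4  4  4  5
 4  0  1  2  3  4  5  5  5  5  5
 6  0  1  2  3  4  5  5  5  6  6
 5  0  1  2  3  4  5  5  5  6  7
 4  0  1  2  3  4  5  6  6  6  7
dp[12][9] = 7. One LCS (by backtracking along matches): 6, 2, 5, 5, 4, 6, 5.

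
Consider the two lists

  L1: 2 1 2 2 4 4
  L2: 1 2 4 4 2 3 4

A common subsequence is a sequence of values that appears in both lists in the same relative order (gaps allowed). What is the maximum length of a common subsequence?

Match 1 (L1 #2, L2 #1); then 2 (L1 #3, L2 #2); then 2 (L1 #4, L2 #5); then 4 (L1 #6, L2 #7) — 4 values in the same relative order in both. dp[6][7] = 4 confirms this is the maximum.

4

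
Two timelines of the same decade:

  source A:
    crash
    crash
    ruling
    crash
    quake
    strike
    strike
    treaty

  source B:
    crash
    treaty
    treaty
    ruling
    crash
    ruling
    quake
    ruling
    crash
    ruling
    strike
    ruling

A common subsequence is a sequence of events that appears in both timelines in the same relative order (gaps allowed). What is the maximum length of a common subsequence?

5

Match crash (source A #1, source B #1), crash (source A #2, source B #5), ruling (source A #3, source B #8), crash (source A #4, source B #9), strike (source A #6, source B #11) — 5 events in the same relative order in both. The LCS DP gives dp[8][12] = 5, so this is optimal.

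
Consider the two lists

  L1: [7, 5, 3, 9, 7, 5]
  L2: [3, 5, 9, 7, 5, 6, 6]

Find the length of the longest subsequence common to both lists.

4

Taking 5 (L1 #2, L2 #2); then 9 (L1 #4, L2 #3); then 7 (L1 #5, L2 #4); then 5 (L1 #6, L2 #5) gives a common subsequence of length 4. Since dp[6][7] = 4, nothing longer is possible.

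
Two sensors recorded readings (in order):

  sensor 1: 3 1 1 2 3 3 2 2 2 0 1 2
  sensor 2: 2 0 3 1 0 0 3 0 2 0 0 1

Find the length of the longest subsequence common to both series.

Taking 3 [1,3], then 1 [2,4], then 3 [5,7], then 2 [7,9], then 0 [10,11], then 1 [11,12] gives a common subsequence of length 6, and the DP table's final entry dp[12][12] is also 6, so no common subsequence is longer.

6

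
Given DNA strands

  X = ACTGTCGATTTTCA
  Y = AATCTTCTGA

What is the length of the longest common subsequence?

7

Let dp[i][j] be the LCS length of the first i bases of X and the first j bases of Y. dp[i][j] = dp[i-1][j-1]+1 when the i-th and j-th bases match, else max(dp[i-1][j], dp[i][j-1]).
    ·  A  A  T  C  T  T  C  T  G  A
 ·  0  0  0  0  0  0  0  0  0  0  0
 A  0  1  1  1  1  1  1  1  1  1  1
 C  0  1  1  1  2  2  2  2  2  2  2
 T  0  1  1  2  2  3  3  3  3  3  3
 G  0  1  1  2  2  3  3  3  3  4  4
 T  0  1  1  2  2  3  4  4  4  4  4
 C  0  1  1  2  3  3  4  5  5  5  5
 G  0  1  1  2  3  3  4  5  5  6  6
 A  0  1  2  2  3  3  4  5  5  6  7
 T  0  1  2  3  3  4  4  5  6  6  7
 T  0  1  2  3  3  4  5  5  6  6  7
 T  0  1  2  3  3  4  5  5  6  6  7
 T  0  1  2  3  3  4  5  5  6  6  7
 C  0  1  2  3  4  4  5  6  6  6  7
 A  0  1  2  3  4  4  5  6  6  6  7
dp[14][10] = 7. One LCS (by backtracking along matches): ACTTCGA.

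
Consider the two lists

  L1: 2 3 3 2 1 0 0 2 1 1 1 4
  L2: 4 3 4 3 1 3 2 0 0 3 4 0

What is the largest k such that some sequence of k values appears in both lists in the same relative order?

6

Taking 3 (L1 #2, L2 #4); then 3 (L1 #3, L2 #6); then 2 (L1 #4, L2 #7); then 0 (L1 #6, L2 #8); then 0 (L1 #7, L2 #9); then 4 (L1 #12, L2 #11) gives a common subsequence of length 6. The LCS DP gives dp[12][12] = 6, so this is optimal.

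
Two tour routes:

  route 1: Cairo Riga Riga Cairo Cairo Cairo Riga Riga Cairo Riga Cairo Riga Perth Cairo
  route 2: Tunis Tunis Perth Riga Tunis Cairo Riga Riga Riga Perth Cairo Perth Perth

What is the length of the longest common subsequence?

7

Pick Riga (route 1 #2, route 2 #4), Cairo (route 1 #6, route 2 #6), Riga (route 1 #7, route 2 #7), Riga (route 1 #8, route 2 #8), Riga (route 1 #10, route 2 #9), Cairo (route 1 #11, route 2 #11), Perth (route 1 #13, route 2 #13); all 7 stops appear in both, in order. Since dp[14][13] = 7, nothing longer is possible.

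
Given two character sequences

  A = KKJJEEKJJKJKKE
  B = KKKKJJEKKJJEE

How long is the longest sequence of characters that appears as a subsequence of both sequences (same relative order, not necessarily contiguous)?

9

Match K (A #1, B #3); then K (A #2, B #4); then J (A #3, B #5); then J (A #4, B #6); then E (A #5, B #7); then K (A #7, B #9); then J (A #8, B #10); then J (A #9, B #11); then E (A #14, B #13) — 9 characters in the same relative order in both, and the DP table's final entry dp[14][13] is also 9, so no common subsequence is longer.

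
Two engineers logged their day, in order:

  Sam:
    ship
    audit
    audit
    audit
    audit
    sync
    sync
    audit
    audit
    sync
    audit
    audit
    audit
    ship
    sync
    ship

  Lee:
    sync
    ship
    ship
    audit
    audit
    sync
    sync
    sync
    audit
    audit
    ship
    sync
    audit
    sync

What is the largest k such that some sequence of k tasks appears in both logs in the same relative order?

10

Taking ship [1,3] → audit [2,4] → audit [3,5] → sync [6,7] → sync [7,8] → audit [8,9] → audit [9,10] → sync [10,12] → audit [13,13] → sync [15,14] gives a common subsequence of length 10. The LCS DP gives dp[16][14] = 10, so this is optimal.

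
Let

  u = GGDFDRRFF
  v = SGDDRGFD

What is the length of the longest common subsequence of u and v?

Taking G at u[2]=v[2]; then D at u[3]=v[3]; then D at u[5]=v[4]; then R at u[6]=v[5]; then F at u[8]=v[7] gives a common subsequence of length 5. Since dp[9][8] = 5, nothing longer is possible.

5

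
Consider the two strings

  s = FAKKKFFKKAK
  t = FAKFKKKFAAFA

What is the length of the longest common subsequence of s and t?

8

Taking F (s #1, t #1) → A (s #2, t #2) → K (s #3, t #5) → K (s #4, t #6) → K (s #5, t #7) → F (s #6, t #8) → F (s #7, t #11) → A (s #10, t #12) gives a common subsequence of length 8. dp[11][12] = 8 confirms this is the maximum.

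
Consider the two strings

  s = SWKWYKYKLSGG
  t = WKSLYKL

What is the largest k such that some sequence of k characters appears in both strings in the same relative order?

One common subsequence of length 5: W (s #2, t #1), then K (s #3, t #2), then Y (s #7, t #5), then K (s #8, t #6), then L (s #9, t #7), and the DP table's final entry dp[12][7] is also 5, so no common subsequence is longer.

5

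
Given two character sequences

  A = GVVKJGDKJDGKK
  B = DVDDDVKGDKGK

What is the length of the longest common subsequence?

Pick V (A #2, B #2), V (A #3, B #6), K (A #4, B #7), G (A #6, B #8), D (A #7, B #9), K (A #8, B #10), G (A #11, B #11), K (A #13, B #12); all 8 characters appear in both, in order. Since dp[13][12] = 8, nothing longer is possible.

8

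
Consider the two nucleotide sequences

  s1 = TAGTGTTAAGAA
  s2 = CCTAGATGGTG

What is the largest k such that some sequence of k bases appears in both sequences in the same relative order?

Let dp[i][j] be the LCS length of the first i bases of s1 and the first j bases of s2. dp[i][j] = dp[i-1][j-1]+1 when the i-th and j-th bases match, else max(dp[i-1][j], dp[i][j-1]).
    ·  C  C  T  A  G  A  T  G  G  T  G
 ·  0  0  0  0  0  0  0  0  0  0  0  0
 T  0  0  0  1  1  1  1  1  1  1  1  1
 A  0  0  0  1  2  2  2  2  2  2  2  2
 G  0  0  0  1  2  3  3  3  3  3  3  3
 T  0  0  0  1  2  3  3  4  4  4  4  4
 G  0  0  0  1  2  3  3  4  5  5  5  5
 T  0  0  0  1  2  3  3  4  5  5  6  6
 T  0  0  0  1  2  3  3  4  5  5  6  6
 A  0  0  0  1  2  3  4  4  5  5  6  6
 A  0  0  0  1  2  3  4  4  5  5  6  6
 G  0  0  0  1  2  3  4  4  5  6  6  7
 A  0  0  0  1  2  3  4  4  5  6  6  7
 A  0  0  0  1  2  3  4  4  5  6  6  7
dp[12][11] = 7. One LCS (by backtracking along matches): TAGTGTG.

7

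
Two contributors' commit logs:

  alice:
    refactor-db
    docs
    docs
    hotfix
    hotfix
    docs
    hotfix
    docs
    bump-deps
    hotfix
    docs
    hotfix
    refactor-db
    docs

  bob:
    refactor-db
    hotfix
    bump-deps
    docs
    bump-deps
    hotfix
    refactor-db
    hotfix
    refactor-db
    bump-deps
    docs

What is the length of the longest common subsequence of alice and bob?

8

Pick refactor-db [1,1]; then hotfix [4,2]; then docs [8,4]; then bump-deps [9,5]; then hotfix [10,6]; then hotfix [12,8]; then refactor-db [13,9]; then docs [14,11]; all 8 commits appear in both, in order, and the DP table's final entry dp[14][11] is also 8, so no common subsequence is longer.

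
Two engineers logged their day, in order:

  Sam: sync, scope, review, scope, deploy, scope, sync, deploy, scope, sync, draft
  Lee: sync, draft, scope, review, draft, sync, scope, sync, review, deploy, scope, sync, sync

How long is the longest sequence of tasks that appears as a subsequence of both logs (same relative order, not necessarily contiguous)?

8

Pick sync [1,1] → scope [2,3] → review [3,4] → scope [4,7] → deploy [5,10] → scope [6,11] → sync [7,12] → sync [10,13]; all 8 tasks appear in both, in order. The LCS DP gives dp[11][13] = 8, so this is optimal.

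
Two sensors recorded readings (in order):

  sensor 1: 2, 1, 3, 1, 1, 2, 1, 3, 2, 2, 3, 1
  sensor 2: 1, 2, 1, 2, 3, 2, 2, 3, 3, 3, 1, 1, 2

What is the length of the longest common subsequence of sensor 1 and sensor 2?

Match 2 (sensor 1 #1, sensor 2 #2), then 1 (sensor 1 #5, sensor 2 #3), then 2 (sensor 1 #6, sensor 2 #4), then 3 (sensor 1 #8, sensor 2 #5), then 2 (sensor 1 #9, sensor 2 #6), then 2 (sensor 1 #10, sensor 2 #7), then 3 (sensor 1 #11, sensor 2 #10), then 1 (sensor 1 #12, sensor 2 #12) — 8 values in the same relative order in both. The LCS DP gives dp[12][13] = 8, so this is optimal.

8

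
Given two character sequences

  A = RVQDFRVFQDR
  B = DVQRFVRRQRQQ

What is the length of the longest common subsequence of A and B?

6

Let dp[i][j] be the LCS length of the first i characters of A and the first j characters of B. dp[i][j] = dp[i-1][j-1]+1 when the i-th and j-th characters match, else max(dp[i-1][j], dp[i][j-1]).
    ·  D  V  Q  R  F  V  R  R  Q  R  Q  Q
 ·  0  0  0  0  0  0  0  0  0  0  0  0  0
 R  0  0  0  0  1  1  1  1  1  1  1  1  1
 V  0  0  1  1  1  1  2  2  2  2  2  2  2
 Q  0  0  1  2  2  2  2  2  2  3  3  3  3
 D  0  1  1  2  2  2  2  2  2  3  3  3  3
 F  0  1  1  2  2  3  3  3  3  3  3  3  3
 R  0  1  1  2  3  3  3  4  4  4  4  4  4
 V  0  1  2  2  3  3  4  4  4  4  4  4  4
 F  0  1  2  2  3  4  4  4  4  4  4  4  4
 Q  0  1  2  3  3  4  4  4  4  5  5  5  5
 D  0  1  2  3  3  4  4  4  4  5  5  5  5
 R  0  1  2  3  4  4  4  5  5  5  6  6  6
dp[11][12] = 6. One LCS (by backtracking along matches): VQFRQR.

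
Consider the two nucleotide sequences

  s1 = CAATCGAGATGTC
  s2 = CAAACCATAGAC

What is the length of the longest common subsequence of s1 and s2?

Pick C at s1[1]=s2[1]; then A at s1[2]=s2[4]; then A at s1[3]=s2[7]; then T at s1[4]=s2[8]; then A at s1[7]=s2[9]; then G at s1[8]=s2[10]; then A at s1[9]=s2[11]; then C at s1[13]=s2[12]; all 8 bases appear in both, in order. Since dp[13][12] = 8, nothing longer is possible.

8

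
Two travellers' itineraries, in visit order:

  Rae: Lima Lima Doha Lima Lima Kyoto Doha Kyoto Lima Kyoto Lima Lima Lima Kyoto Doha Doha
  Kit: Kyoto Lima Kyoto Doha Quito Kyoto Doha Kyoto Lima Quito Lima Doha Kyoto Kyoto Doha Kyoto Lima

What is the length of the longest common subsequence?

Taking Lima (Rae #1, Kit #2), Doha (Rae #3, Kit #4), Kyoto (Rae #6, Kit #6), Doha (Rae #7, Kit #7), Kyoto (Rae #8, Kit #8), Lima (Rae #9, Kit #11), Kyoto (Rae #10, Kit #13), Kyoto (Rae #14, Kit #14), Doha (Rae #15, Kit #15) gives a common subsequence of length 9. Since dp[16][17] = 9, nothing longer is possible.

9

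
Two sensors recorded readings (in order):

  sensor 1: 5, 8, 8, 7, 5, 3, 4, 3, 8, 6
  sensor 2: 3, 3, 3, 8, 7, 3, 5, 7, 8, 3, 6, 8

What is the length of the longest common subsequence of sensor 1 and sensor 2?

5

Let dp[i][j] be the LCS length of the first i values of sensor 1 and the first j values of sensor 2. dp[i][j] = dp[i-1][j-1]+1 when the i-th and j-th values match, else max(dp[i-1][j], dp[i][j-1]).
    ·  3  3  3  8  7  3  5  7  8  3  6  8
 ·  0  0  0  0  0  0  0  0  0  0  0  0  0
 5  0  0  0  0  0  0  0  1  1  1  1  1  1
 8  0  0  0  0  1  1  1  1  1  2  2  2  2
 8  0  0  0  0  1  1  1  1  1  2  2  2  3
 7  0  0  0  0  1  2  2  2  2  2  2  2  3
 5  0  0  0  0  1  2  2  3  3  3  3  3  3
 3  0  1  1  1  1  2  3  3  3  3  4  4  4
 4  0  1  1  1  1  2  3  3  3  3  4  4  4
 3  0  1  2  2  2  2  3  3  3  3  4  4  4
 8  0  1  2  2  3  3  3  3  3  4  4  4  5
 6  0  1  2  2  3  3  3  3  3  4  4  5  5
dp[10][12] = 5. One LCS (by backtracking along matches): 8, 7, 5, 3, 8.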